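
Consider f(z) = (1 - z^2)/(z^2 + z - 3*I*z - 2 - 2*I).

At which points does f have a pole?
The singularities of f are the zeros of the denominator. Factoring,
  z^2 + z - 3*I*z - 2 - 2*I = (z - 2*I)*(z + 1 - I)
so the candidates are z = 2*I, z = -1 + I.

Check the numerator P(z) = 1 - z^2 at each one:
  P(2*I) = 5 ≠ 0, so z = 2*I is a (simple) pole.
  P(-1 + I) = 1 + 2*I ≠ 0, so z = -1 + I is a (simple) pole.

Poles of f: {-1 + I, 2*I}

Final answer: {-1 + I, 2*I}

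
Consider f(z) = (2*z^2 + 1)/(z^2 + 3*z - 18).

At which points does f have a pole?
The singularities of f are the zeros of the denominator. Factoring,
  z^2 + 3*z - 18 = (z + 6)*(z - 3)
so the candidates are z = -6, z = 3.

Check the numerator P(z) = 2*z^2 + 1 at each one:
  P(-6) = 73 ≠ 0, so z = -6 is a (simple) pole.
  P(3) = 19 ≠ 0, so z = 3 is a (simple) pole.

Poles of f: {-6, 3}

Final answer: {-6, 3}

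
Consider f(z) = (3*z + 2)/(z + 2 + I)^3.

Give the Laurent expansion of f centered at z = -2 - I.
(-4 - 3*I)/(z + 2 + I)^3 + 3/(z + 2 + I)^2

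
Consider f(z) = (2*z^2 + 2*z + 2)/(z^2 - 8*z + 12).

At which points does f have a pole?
The singularities of f are the zeros of the denominator. Factoring,
  z^2 - 8*z + 12 = (z - 6)*(z - 2)
so the candidates are z = 6, z = 2.

Check the numerator P(z) = 2*z^2 + 2*z + 2 at each one:
  P(6) = 86 ≠ 0, so z = 6 is a (simple) pole.
  P(2) = 14 ≠ 0, so z = 2 is a (simple) pole.

Poles of f: {2, 6}

Final answer: {2, 6}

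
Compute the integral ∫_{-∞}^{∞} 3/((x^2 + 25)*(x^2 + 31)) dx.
pi*(31 - 5*sqrt(31))/310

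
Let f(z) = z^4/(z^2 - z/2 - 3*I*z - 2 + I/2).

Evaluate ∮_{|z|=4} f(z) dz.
pi*(53/2 - 67*I/4)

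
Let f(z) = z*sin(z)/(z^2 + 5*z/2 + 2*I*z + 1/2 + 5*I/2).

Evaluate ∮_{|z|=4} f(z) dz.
By the residue theorem, ∮_C f(z) dz = 2πi · (sum of the residues of f at the poles inside |z| = 4).

The denominator factors as (z + 1 + I)*(z + 3/2 + I), so the singularities of f are simple poles at z = -1 - I, z = -3/2 - I.
  |-1 - I|² = 2 < 16 = 4², so this pole is inside the contour.
  |-3/2 - I|² = 13/4 < 16 = 4², so this pole is inside the contour.

With P(z) = z*sin(z) and Q(z) = z^2 + 5*z/2 + 2*I*z + 1/2 + 5*I/2, each pole is simple, so Res(f, z₀) = P(z₀)/Q'(z₀) with Q'(z) = 2*z + 5/2 + 2*I.
  Res(f, -1 - I) = P(-1 - I)/Q'(-1 - I) = ((1 + I)*sin(1 + I))/(1/2) = (2 + 2*I)*sin(1 + I)
  Res(f, -3/2 - I) = P(-3/2 - I)/Q'(-3/2 - I) = ((3/2 + I)*sin(3/2 + I))/(-1/2) = (-3 - 2*I)*sin(3/2 + I)

Sum of residues inside C: (-3 - 2*I)*sin(3/2 + I) + (2 + 2*I)*sin(1 + I)
∮_C f(z) dz = 2πi · ((-3 - 2*I)*sin(3/2 + I) + (2 + 2*I)*sin(1 + I)) = pi*(4 - 6*I)*sin(3/2 + I) + pi*(-4 + 4*I)*sin(1 + I)

Final answer: pi*(4 - 6*I)*sin(3/2 + I) + pi*(-4 + 4*I)*sin(1 + I)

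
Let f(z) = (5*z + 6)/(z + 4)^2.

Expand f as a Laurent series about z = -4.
Put w = z - (-4), i.e. z = w - 4. The denominator is w^2, so it suffices to rewrite the numerator in powers of w.

P(z) = 5*z + 6
P(w - 4) = -14 + 5*w

Dividing each term by w^2:
  f = -14/w^2 + 5/w

Substituting back w = z + 4:
  f(z) = -14/(z + 4)^2 + 5/(z + 4)

The series is finite because the numerator is a polynomial; the negative powers form the principal part, and the coefficient of 1/(z + 4) gives Res(f, -4) = 5.

Final answer: -14/(z + 4)^2 + 5/(z + 4)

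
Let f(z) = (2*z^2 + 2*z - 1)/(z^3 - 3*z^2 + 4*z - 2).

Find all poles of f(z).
The singularities of f are the zeros of the denominator. Factoring,
  z^3 - 3*z^2 + 4*z - 2 = (z - 1 + I)*(z - 1)*(z - 1 - I)
so the candidates are z = 1 - I, z = 1, z = 1 + I.

Check the numerator P(z) = 2*z^2 + 2*z - 1 at each one:
  P(1 - I) = 1 - 6*I ≠ 0, so z = 1 - I is a (simple) pole.
  P(1) = 3 ≠ 0, so z = 1 is a (simple) pole.
  P(1 + I) = 1 + 6*I ≠ 0, so z = 1 + I is a (simple) pole.

Poles of f: {1 - I, 1, 1 + I}

Final answer: {1 - I, 1, 1 + I}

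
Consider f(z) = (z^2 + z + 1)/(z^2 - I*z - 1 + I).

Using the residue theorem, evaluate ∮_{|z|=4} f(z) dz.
By the residue theorem, ∮_C f(z) dz = 2πi · (sum of the residues of f at the poles inside |z| = 4).

The denominator factors as (z + 1 - I)*(z - 1), so the singularities of f are simple poles at z = -1 + I, z = 1.
  |-1 + I|² = 2 < 16 = 4², so this pole is inside the contour.
  |1|² = 1 < 16 = 4², so this pole is inside the contour.

With P(z) = z^2 + z + 1 and Q(z) = z^2 - I*z - 1 + I, each pole is simple, so Res(f, z₀) = P(z₀)/Q'(z₀) with Q'(z) = 2*z - I.
  Res(f, -1 + I) = P(-1 + I)/Q'(-1 + I) = (-I)/(-2 + I) = -1/5 + 2*I/5
  Res(f, 1) = P(1)/Q'(1) = (3)/(2 - I) = 6/5 + 3*I/5

Sum of residues inside C: 1 + I
∮_C f(z) dz = 2πi · (1 + I) = pi*(-2 + 2*I)

Final answer: pi*(-2 + 2*I)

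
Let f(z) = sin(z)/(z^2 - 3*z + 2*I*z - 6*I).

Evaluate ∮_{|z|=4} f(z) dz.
By the residue theorem, ∮_C f(z) dz = 2πi · (sum of the residues of f at the poles inside |z| = 4).

The denominator factors as (z + 2*I)*(z - 3), so the singularities of f are simple poles at z = -2*I, z = 3.
  |-2*I|² = 4 < 16 = 4², so this pole is inside the contour.
  |3|² = 9 < 16 = 4², so this pole is inside the contour.

With P(z) = sin(z) and Q(z) = z^2 - 3*z + 2*I*z - 6*I, each pole is simple, so Res(f, z₀) = P(z₀)/Q'(z₀) with Q'(z) = 2*z - 3 + 2*I.
  Res(f, -2*I) = P(-2*I)/Q'(-2*I) = (-I*sinh(2))/(-3 - 2*I) = (2/13 + 3*I/13)*sinh(2)
  Res(f, 3) = P(3)/Q'(3) = (sin(3))/(3 + 2*I) = (3/13 - 2*I/13)*sin(3)

Sum of residues inside C: (3/13 - 2*I/13)*sin(3) + (2/13 + 3*I/13)*sinh(2)
∮_C f(z) dz = 2πi · ((3/13 - 2*I/13)*sin(3) + (2/13 + 3*I/13)*sinh(2)) = pi*(4/13 + 6*I/13)*sin(3) + pi*(-6/13 + 4*I/13)*sinh(2)

Final answer: pi*(4/13 + 6*I/13)*sin(3) + pi*(-6/13 + 4*I/13)*sinh(2)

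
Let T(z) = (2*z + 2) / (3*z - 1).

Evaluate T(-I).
Substitute z = -I:
  numerator:   2*(-I) + 2 = 2 - 2*I
  denominator: 3*(-I) - 1 = -1 - 3*I
T(-I) = (2 - 2*I)/(-1 - 3*I); multiplying numerator and denominator by the conjugate -1 + 3*I gives (4 + 8*I)/10 = 2/5 + 4*I/5

Final answer: 2/5 + 4*I/5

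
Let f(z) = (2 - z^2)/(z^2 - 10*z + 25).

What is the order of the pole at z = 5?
Factor the denominator:
  z^2 - 10*z + 25 = (z - 5)^2

The numerator P(z) = 2 - z^2 has P(5) = -23 ≠ 0, so no factor of (z - 5) cancels.
Near z = 5 we can therefore write f(z) = g(z)/(z - 5)^2 with g analytic at 5 and g(5) ≠ 0 (g is just the numerator).

Hence z = 5 is a pole of order 2.

Final answer: 2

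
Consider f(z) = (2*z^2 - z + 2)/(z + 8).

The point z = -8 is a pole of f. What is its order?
Factor the denominator:
  z + 8 = (z + 8)

The numerator P(z) = 2*z^2 - z + 2 has P(-8) = 138 ≠ 0, so no factor of (z + 8) cancels.
Near z = -8 we can therefore write f(z) = g(z)/(z + 8) with g analytic at -8 and g(-8) ≠ 0 (g is just the numerator).

Hence z = -8 is a pole of order 1.

Final answer: 1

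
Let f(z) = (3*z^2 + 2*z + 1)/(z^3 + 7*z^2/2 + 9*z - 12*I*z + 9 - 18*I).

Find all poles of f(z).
{-3 - 3*I, -3/2, 1 + 3*I}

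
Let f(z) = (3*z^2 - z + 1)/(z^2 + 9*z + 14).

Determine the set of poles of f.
The singularities of f are the zeros of the denominator. Factoring,
  z^2 + 9*z + 14 = (z + 2)*(z + 7)
so the candidates are z = -2, z = -7.

Check the numerator P(z) = 3*z^2 - z + 1 at each one:
  P(-2) = 15 ≠ 0, so z = -2 is a (simple) pole.
  P(-7) = 155 ≠ 0, so z = -7 is a (simple) pole.

Poles of f: {-7, -2}

Final answer: {-7, -2}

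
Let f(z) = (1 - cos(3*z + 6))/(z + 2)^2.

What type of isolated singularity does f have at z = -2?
Let u = z + 2. The argument of cos is 3*z + 6 = 3u, so
  f = (1 - cos(3u))/u^2 = ((3u)^2/2 - (3u)^4/24 + ...)/u^2 = 9/2 - (27/8)*u^2 + ...
The Laurent expansion about u = 0 has no negative powers; equivalently lim_{z→-2} f(z) = 9/2 exists and is finite.
So the singularity is removable.

Final answer: removable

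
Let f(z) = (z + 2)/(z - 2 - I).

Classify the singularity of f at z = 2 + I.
Write f(z) = g(z)/(z - 2 - I) with g(z) = z + 2.
g is entire and g(2 + I) = 4 + I ≠ 0, so no factor of (z - 2 - I) cancels: the Laurent expansion of f about z = 2 + I starts at the power -1, i.e. lim_{z→z₀} (z - z₀) f(z) = 4 + I is finite and nonzero.
So z = 2 + I is a pole of order 1.

Final answer: pole of order 1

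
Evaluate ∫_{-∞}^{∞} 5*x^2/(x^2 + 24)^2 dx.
5*sqrt(6)*pi/24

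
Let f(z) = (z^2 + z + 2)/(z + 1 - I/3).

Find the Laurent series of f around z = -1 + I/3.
Put w = z - (-1 + I/3), i.e. z = w - 1 + I/3. The denominator is w, so it suffices to rewrite the numerator in powers of w.

P(z) = z^2 + z + 2
P(w - 1 + I/3) = 17/9 - I/3 + (-1 + 2*I/3)*w + w^2

Dividing each term by w:
  f = (17/9 - I/3)/w - 1 + 2*I/3 + w

Substituting back w = z + 1 - I/3:
  f(z) = (17/9 - I/3)/(z + 1 - I/3) - 1 + 2*I/3 + (z + 1 - I/3)

The series is finite because the numerator is a polynomial; the negative powers form the principal part, and the coefficient of 1/(z + 1 - I/3) gives Res(f, -1 + I/3) = 17/9 - I/3.

Final answer: (17/9 - I/3)/(z + 1 - I/3) - 1 + 2*I/3 + (z + 1 - I/3)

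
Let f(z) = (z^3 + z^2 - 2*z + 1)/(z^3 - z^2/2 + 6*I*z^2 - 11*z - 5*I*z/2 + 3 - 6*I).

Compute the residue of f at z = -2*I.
Write f(z) = P(z)/Q(z) with P(z) = z^3 + z^2 - 2*z + 1 and Q(z) = z^3 - z^2/2 + 6*I*z^2 - 11*z - 5*I*z/2 + 3 - 6*I.
The denominator factors as Q(z) = (z - 1/2 + I)*(z + 3*I)*(z + 2*I), so z = -2*I is a simple zero of Q and P is analytic there; z = -2*I is therefore a simple pole and
  Res(f, z₀) = P(z₀)/Q'(z₀).

Q'(z) = 3*z^2 - z + 12*I*z - 11 - 5*I/2, so Q'(-2*I) = 1 - I/2.
P(-2*I) = -3 + 12*I.

Res(f, -2*I) = (-3 + 12*I)/(1 - I/2) = -36/5 + 42*I/5

Final answer: -36/5 + 42*I/5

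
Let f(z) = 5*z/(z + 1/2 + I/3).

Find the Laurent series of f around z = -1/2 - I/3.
Put w = z - (-1/2 - I/3), i.e. z = w - 1/2 - I/3. The denominator is w, so it suffices to rewrite the numerator in powers of w.

P(z) = 5*z
P(w - 1/2 - I/3) = -5/2 - 5*I/3 + 5*w

Dividing each term by w:
  f = (-5/2 - 5*I/3)/w + 5

Substituting back w = z + 1/2 + I/3:
  f(z) = (-5/2 - 5*I/3)/(z + 1/2 + I/3) + 5

The series is finite because the numerator is a polynomial; the negative powers form the principal part, and the coefficient of 1/(z + 1/2 + I/3) gives Res(f, -1/2 - I/3) = -5/2 - 5*I/3.

Final answer: (-5/2 - 5*I/3)/(z + 1/2 + I/3) + 5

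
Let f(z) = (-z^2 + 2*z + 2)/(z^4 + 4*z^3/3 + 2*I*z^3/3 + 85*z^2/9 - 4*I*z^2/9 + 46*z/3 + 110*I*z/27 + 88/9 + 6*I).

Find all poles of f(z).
The singularities of f are the zeros of the denominator. Factoring,
  z^4 + 4*z^3/3 + 2*I*z^3/3 + 85*z^2/9 - 4*I*z^2/9 + 46*z/3 + 110*I*z/27 + 88/9 + 6*I = (z + 1 - I/3)*(z + 3*I)*(z - 1/3 - 3*I)*(z + 2/3 + I)
so the candidates are z = -1 + I/3, z = -3*I, z = 1/3 + 3*I, z = -2/3 - I.

Check the numerator P(z) = -z^2 + 2*z + 2 at each one:
  P(-1 + I/3) = -8/9 + 4*I/3 ≠ 0, so z = -1 + I/3 is a (simple) pole.
  P(-3*I) = 11 - 6*I ≠ 0, so z = -3*I is a (simple) pole.
  P(1/3 + 3*I) = 104/9 + 4*I ≠ 0, so z = 1/3 + 3*I is a (simple) pole.
  P(-2/3 - I) = 11/9 - 10*I/3 ≠ 0, so z = -2/3 - I is a (simple) pole.

Poles of f: {-1 + I/3, -2/3 - I, -3*I, 1/3 + 3*I}

Final answer: {-1 + I/3, -2/3 - I, -3*I, 1/3 + 3*I}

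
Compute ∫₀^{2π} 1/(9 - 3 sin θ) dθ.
sqrt(2)*pi/6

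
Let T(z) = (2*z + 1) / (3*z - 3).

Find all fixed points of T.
T(z) = z means 2*z + 1 = z*(3*z - 3), i.e.
  3*z^2 - 5*z - 1 = 0.
Discriminant: (-5)^2 - 4*(3)*(-1) = 37, so the roots are real.
  z = (5 ± sqrt(37))/(2*(3))
Fixed points: {5/6 - sqrt(37)/6, 5/6 + sqrt(37)/6}

Final answer: {5/6 - sqrt(37)/6, 5/6 + sqrt(37)/6}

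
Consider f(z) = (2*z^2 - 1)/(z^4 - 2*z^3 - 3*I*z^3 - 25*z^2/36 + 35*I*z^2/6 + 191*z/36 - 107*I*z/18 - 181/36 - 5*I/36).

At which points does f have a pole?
{-2/3 + 3*I/2, 2/3 + I, 1 - I, 1 + 3*I/2}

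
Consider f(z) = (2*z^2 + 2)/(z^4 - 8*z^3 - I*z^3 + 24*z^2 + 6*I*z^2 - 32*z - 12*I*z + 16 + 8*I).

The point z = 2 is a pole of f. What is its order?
Factor the denominator:
  z^4 - 8*z^3 - I*z^3 + 24*z^2 + 6*I*z^2 - 32*z - 12*I*z + 16 + 8*I = (z - 2)^3*(z - 2 - I)

The numerator P(z) = 2*z^2 + 2 has P(2) = 10 ≠ 0, so no factor of (z - 2) cancels.
Near z = 2 we can therefore write f(z) = g(z)/(z - 2)^3 with g analytic at 2 and g(2) ≠ 0 (g is the numerator divided by the remaining denominator factors).

Hence z = 2 is a pole of order 3.

Final answer: 3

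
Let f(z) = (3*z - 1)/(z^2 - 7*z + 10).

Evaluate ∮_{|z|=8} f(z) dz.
By the residue theorem, ∮_C f(z) dz = 2πi · (sum of the residues of f at the poles inside |z| = 8).

The denominator factors as (z - 5)*(z - 2), so the singularities of f are simple poles at z = 5, z = 2.
  |5|² = 25 < 64 = 8², so this pole is inside the contour.
  |2|² = 4 < 64 = 8², so this pole is inside the contour.

With P(z) = 3*z - 1 and Q(z) = z^2 - 7*z + 10, each pole is simple, so Res(f, z₀) = P(z₀)/Q'(z₀) with Q'(z) = 2*z - 7.
  Res(f, 5) = P(5)/Q'(5) = (14)/(3) = 14/3
  Res(f, 2) = P(2)/Q'(2) = (5)/(-3) = -5/3

Sum of residues inside C: 3
∮_C f(z) dz = 2πi · (3) = 6*I*pi

Final answer: 6*I*pi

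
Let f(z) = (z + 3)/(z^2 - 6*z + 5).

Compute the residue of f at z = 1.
Write f(z) = P(z)/Q(z) with P(z) = z + 3 and Q(z) = z^2 - 6*z + 5.
The denominator factors as Q(z) = (z - 5)*(z - 1), so z = 1 is a simple zero of Q and P is analytic there; z = 1 is therefore a simple pole and
  Res(f, z₀) = P(z₀)/Q'(z₀).

Q'(z) = 2*z - 6, so Q'(1) = -4.
P(1) = 4.

Res(f, 1) = (4)/(-4) = -1

Final answer: -1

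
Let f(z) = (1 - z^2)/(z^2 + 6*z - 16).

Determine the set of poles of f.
{-8, 2}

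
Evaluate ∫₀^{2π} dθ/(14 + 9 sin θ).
Call the integral J. The integrand is 2π-periodic and we integrate over a full period, so shifting θ does not change the value (θ → θ + π/2 turns sin θ into cos θ). Hence
  J = ∫₀^{2π} dθ/(14 + 9 cos θ).
Put z = e^{iθ}: then cos θ = (z + 1/z)/2, dθ = dz/(iz), and z runs once counterclockwise around |z| = 1:
  J = ∮_{|z|=1} 1/(14 + 9*(z + 1/z)/2) · dz/(iz) = (2/i) ∮_{|z|=1} dz/(9*z^2 + 28*z + 9).
The roots of 9*z^2 + 28*z + 9 are z = (-14 ± sqrt(14^2 - 9^2))/9, with sqrt(115) = sqrt(115); their product is 1, so only z₊ = -14/9 + sqrt(115)/9 lies inside the unit circle (z₋ = -14/9 - sqrt(115)/9 lies outside).
z₊ is a simple zero of q(z) = 9*z^2 + 28*z + 9, so Res(1/q, z₊) = 1/q'(z₊) with q'(z) = 18*z + 28; and q'(z₊) = 9*(z₊ - z₋) = 2*sqrt(115).
Therefore J = (2/i) · 2πi · 1/(2*sqrt(115)) = 2*pi/(sqrt(115)) = 2*sqrt(115)*pi/115

Final answer: 2*sqrt(115)*pi/115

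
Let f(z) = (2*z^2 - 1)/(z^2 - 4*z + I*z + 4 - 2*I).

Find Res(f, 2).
-7*I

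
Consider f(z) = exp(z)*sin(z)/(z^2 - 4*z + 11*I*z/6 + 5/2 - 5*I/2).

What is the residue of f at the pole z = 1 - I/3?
(-72/193 - 42*I/193)*exp(1 - I/3)*sin(1 - I/3)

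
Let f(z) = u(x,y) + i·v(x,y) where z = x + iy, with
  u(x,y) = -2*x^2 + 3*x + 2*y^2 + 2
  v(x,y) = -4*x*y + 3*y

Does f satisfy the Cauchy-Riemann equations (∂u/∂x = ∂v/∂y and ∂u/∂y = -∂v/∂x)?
∂u/∂x = 3 - 4*x
∂v/∂y = 3 - 4*x
∂u/∂y = 4*y
∂v/∂x = -4*y
∂u/∂x = ∂v/∂y and ∂u/∂y = -∂v/∂x hold identically; f is analytic.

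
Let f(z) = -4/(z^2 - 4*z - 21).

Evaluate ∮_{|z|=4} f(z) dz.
By the residue theorem, ∮_C f(z) dz = 2πi · (sum of the residues of f at the poles inside |z| = 4).

The denominator factors as (z - 7)*(z + 3), so the singularities of f are simple poles at z = 7, z = -3.
  |7|² = 49 > 16 = 4², so this pole is outside the contour.
  |-3|² = 9 < 16 = 4², so this pole is inside the contour.

With P(z) = -4 and Q(z) = z^2 - 4*z - 21, each pole is simple, so Res(f, z₀) = P(z₀)/Q'(z₀) with Q'(z) = 2*z - 4.
  Res(f, -3) = P(-3)/Q'(-3) = (-4)/(-10) = 2/5

∮_C f(z) dz = 2πi · (2/5) = 4*I*pi/5

Final answer: 4*I*pi/5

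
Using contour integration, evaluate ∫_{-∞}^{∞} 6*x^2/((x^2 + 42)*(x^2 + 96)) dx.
Let f(z) = 6*z^2/((z^2 + 42)*(z^2 + 96)). The denominator has no real zeros and deg Q - deg P = 2 ≥ 2, so the integral of f over the upper semicircle |z| = R tends to 0 as R → ∞. Closing the contour in the upper half-plane,
  ∫_{-∞}^{∞} f(x) dx = 2πi · Σ Res(f, z_k)  over the poles with Im z_k > 0.

Zeros of the denominator: z^2 + 42 = 0 gives z = ±sqrt(42)*I; z^2 + 96 = 0 gives z = ±4*sqrt(6)*I.
Upper half-plane: z = sqrt(42)*I, z = 4*sqrt(6)*I (simple).

Each pole is a simple zero of Q(z) = z^4 + 138*z^2 + 4032, so Res(f, z₀) = P(z₀)/Q'(z₀) with P(z) = 6*z^2, Q'(z) = 4*z^3 + 276*z:
  Res(f, sqrt(42)*I) = (-252)/(108*sqrt(42)*I) = sqrt(42)*I/18
  Res(f, 4*sqrt(6)*I) = (-576)/(-432*sqrt(6)*I) = -2*sqrt(6)*I/9

Sum of residues: I*(-4*sqrt(6) + sqrt(42))/18
∫_{-∞}^{∞} f(x) dx = 2πi · (I*(-4*sqrt(6) + sqrt(42))/18) = pi*(-sqrt(42) + 4*sqrt(6))/9

Final answer: pi*(-sqrt(42) + 4*sqrt(6))/9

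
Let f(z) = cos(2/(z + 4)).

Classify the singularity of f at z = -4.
essential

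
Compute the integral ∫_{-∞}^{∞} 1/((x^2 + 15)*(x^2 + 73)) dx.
Let f(z) = 1/((z^2 + 15)*(z^2 + 73)). The denominator has no real zeros and deg Q - deg P = 4 ≥ 2, so the integral of f over the upper semicircle |z| = R tends to 0 as R → ∞. Closing the contour in the upper half-plane,
  ∫_{-∞}^{∞} f(x) dx = 2πi · Σ Res(f, z_k)  over the poles with Im z_k > 0.

Zeros of the denominator: z^2 + 73 = 0 gives z = ±sqrt(73)*I; z^2 + 15 = 0 gives z = ±sqrt(15)*I.
Upper half-plane: z = sqrt(15)*I, z = sqrt(73)*I (simple).

Each pole is a simple zero of Q(z) = z^4 + 88*z^2 + 1095, so Res(f, z₀) = P(z₀)/Q'(z₀) with P(z) = 1, Q'(z) = 4*z^3 + 176*z:
  Res(f, sqrt(15)*I) = (1)/(116*sqrt(15)*I) = -sqrt(15)*I/1740
  Res(f, sqrt(73)*I) = (1)/(-116*sqrt(73)*I) = sqrt(73)*I/8468

Sum of residues: I*(-sqrt(15)/1740 + sqrt(73)/8468)
∫_{-∞}^{∞} f(x) dx = 2πi · (I*(-sqrt(15)/1740 + sqrt(73)/8468)) = pi*(-15*sqrt(73) + 73*sqrt(15))/63510

Final answer: pi*(-15*sqrt(73) + 73*sqrt(15))/63510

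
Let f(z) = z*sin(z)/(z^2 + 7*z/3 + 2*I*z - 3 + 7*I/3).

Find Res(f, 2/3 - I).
Write f(z) = P(z)/Q(z) with P(z) = z*sin(z) and Q(z) = z^2 + 7*z/3 + 2*I*z - 3 + 7*I/3.
The denominator factors as Q(z) = (z + 3 + I)*(z - 2/3 + I), so z = 2/3 - I is a simple zero of Q and P is analytic there; z = 2/3 - I is therefore a simple pole and
  Res(f, z₀) = P(z₀)/Q'(z₀).

Q'(z) = 2*z + 7/3 + 2*I, so Q'(2/3 - I) = 11/3.
P(2/3 - I) = (2/3 - I)*sin(2/3 - I).

Res(f, 2/3 - I) = ((2/3 - I)*sin(2/3 - I))/(11/3) = (2/11 - 3*I/11)*sin(2/3 - I)

Final answer: (2/11 - 3*I/11)*sin(2/3 - I)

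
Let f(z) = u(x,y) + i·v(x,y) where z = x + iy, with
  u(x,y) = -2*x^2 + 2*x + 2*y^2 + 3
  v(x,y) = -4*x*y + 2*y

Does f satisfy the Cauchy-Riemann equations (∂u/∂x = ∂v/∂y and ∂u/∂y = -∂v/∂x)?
∂u/∂x = 2 - 4*x
∂v/∂y = 2 - 4*x
∂u/∂y = 4*y
∂v/∂x = -4*y
∂u/∂x = ∂v/∂y and ∂u/∂y = -∂v/∂x hold identically; f is analytic.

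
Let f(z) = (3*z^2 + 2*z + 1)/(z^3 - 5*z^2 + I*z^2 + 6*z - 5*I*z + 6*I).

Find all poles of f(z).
The singularities of f are the zeros of the denominator. Factoring,
  z^3 - 5*z^2 + I*z^2 + 6*z - 5*I*z + 6*I = (z + I)*(z - 3)*(z - 2)
so the candidates are z = -I, z = 3, z = 2.

Check the numerator P(z) = 3*z^2 + 2*z + 1 at each one:
  P(-I) = -2 - 2*I ≠ 0, so z = -I is a (simple) pole.
  P(3) = 34 ≠ 0, so z = 3 is a (simple) pole.
  P(2) = 17 ≠ 0, so z = 2 is a (simple) pole.

Poles of f: {-I, 2, 3}

Final answer: {-I, 2, 3}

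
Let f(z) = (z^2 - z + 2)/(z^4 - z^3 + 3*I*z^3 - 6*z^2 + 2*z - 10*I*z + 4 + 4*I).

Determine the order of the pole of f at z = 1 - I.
Factor the denominator:
  z^4 - z^3 + 3*I*z^3 - 6*z^2 + 2*z - 10*I*z + 4 + 4*I = (z - 1 + I)^3*(z + 2)

The numerator P(z) = z^2 - z + 2 has P(1 - I) = 1 - I ≠ 0, so no factor of (z - 1 + I) cancels.
Near z = 1 - I we can therefore write f(z) = g(z)/(z - 1 + I)^3 with g analytic at 1 - I and g(1 - I) ≠ 0 (g is the numerator divided by the remaining denominator factors).

Hence z = 1 - I is a pole of order 3.

Final answer: 3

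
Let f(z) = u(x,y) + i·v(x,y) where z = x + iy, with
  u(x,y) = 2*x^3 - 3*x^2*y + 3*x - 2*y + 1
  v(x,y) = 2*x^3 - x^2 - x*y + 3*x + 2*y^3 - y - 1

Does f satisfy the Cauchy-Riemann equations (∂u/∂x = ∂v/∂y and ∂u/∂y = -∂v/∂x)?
∂u/∂x = 6*x^2 - 6*x*y + 3
∂v/∂y = -x + 6*y^2 - 1
∂u/∂y = -3*x^2 - 2
∂v/∂x = 6*x^2 - 2*x - y + 3
∂u/∂x ≠ ∂v/∂y and ∂u/∂y ≠ -∂v/∂x; the Cauchy-Riemann equations are not satisfied, so f is not analytic.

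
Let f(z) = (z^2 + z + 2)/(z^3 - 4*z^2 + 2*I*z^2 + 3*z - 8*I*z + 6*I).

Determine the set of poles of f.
The singularities of f are the zeros of the denominator. Factoring,
  z^3 - 4*z^2 + 2*I*z^2 + 3*z - 8*I*z + 6*I = (z - 3)*(z + 2*I)*(z - 1)
so the candidates are z = 3, z = -2*I, z = 1.

Check the numerator P(z) = z^2 + z + 2 at each one:
  P(3) = 14 ≠ 0, so z = 3 is a (simple) pole.
  P(-2*I) = -2 - 2*I ≠ 0, so z = -2*I is a (simple) pole.
  P(1) = 4 ≠ 0, so z = 1 is a (simple) pole.

Poles of f: {-2*I, 1, 3}

Final answer: {-2*I, 1, 3}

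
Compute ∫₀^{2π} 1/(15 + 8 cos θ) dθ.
Let J = ∫₀^{2π} dθ/(15 + 8 cos θ).
Put z = e^{iθ}: then cos θ = (z + 1/z)/2, dθ = dz/(iz), and z runs once counterclockwise around |z| = 1:
  J = ∮_{|z|=1} 1/(15 + 8*(z + 1/z)/2) · dz/(iz) = (2/i) ∮_{|z|=1} dz/(8*z^2 + 30*z + 8).
The roots of 8*z^2 + 30*z + 8 are z = (-15 ± sqrt(15^2 - 8^2))/8, with sqrt(161) = sqrt(161); their product is 1, so only z₊ = -15/8 + sqrt(161)/8 lies inside the unit circle (z₋ = -15/8 - sqrt(161)/8 lies outside).
z₊ is a simple zero of q(z) = 8*z^2 + 30*z + 8, so Res(1/q, z₊) = 1/q'(z₊) with q'(z) = 16*z + 30; and q'(z₊) = 8*(z₊ - z₋) = 2*sqrt(161).
Therefore J = (2/i) · 2πi · 1/(2*sqrt(161)) = 2*pi/(sqrt(161)) = 2*sqrt(161)*pi/161

Final answer: 2*sqrt(161)*pi/161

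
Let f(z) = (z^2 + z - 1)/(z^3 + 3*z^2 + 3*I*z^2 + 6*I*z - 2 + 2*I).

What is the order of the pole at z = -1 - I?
3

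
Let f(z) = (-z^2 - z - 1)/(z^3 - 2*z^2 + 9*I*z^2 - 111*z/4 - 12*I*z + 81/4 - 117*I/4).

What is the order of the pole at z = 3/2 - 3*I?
Factor the denominator:
  z^3 - 2*z^2 + 9*I*z^2 - 111*z/4 - 12*I*z + 81/4 - 117*I/4 = (z - 3/2 + 3*I)^2*(z + 1 + 3*I)

The numerator P(z) = -z^2 - z - 1 has P(3/2 - 3*I) = 17/4 + 12*I ≠ 0, so no factor of (z - 3/2 + 3*I) cancels.
Near z = 3/2 - 3*I we can therefore write f(z) = g(z)/(z - 3/2 + 3*I)^2 with g analytic at 3/2 - 3*I and g(3/2 - 3*I) ≠ 0 (g is the numerator divided by the remaining denominator factors).

Hence z = 3/2 - 3*I is a pole of order 2.

Final answer: 2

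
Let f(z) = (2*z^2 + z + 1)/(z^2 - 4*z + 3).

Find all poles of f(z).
The singularities of f are the zeros of the denominator. Factoring,
  z^2 - 4*z + 3 = (z - 1)*(z - 3)
so the candidates are z = 1, z = 3.

Check the numerator P(z) = 2*z^2 + z + 1 at each one:
  P(1) = 4 ≠ 0, so z = 1 is a (simple) pole.
  P(3) = 22 ≠ 0, so z = 3 is a (simple) pole.

Poles of f: {1, 3}

Final answer: {1, 3}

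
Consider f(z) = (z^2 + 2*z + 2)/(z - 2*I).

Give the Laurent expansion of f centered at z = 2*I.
Put w = z - (2*I), i.e. z = w + 2*I. The denominator is w, so it suffices to rewrite the numerator in powers of w.

P(z) = z^2 + 2*z + 2
P(w + 2*I) = -2 + 4*I + (2 + 4*I)*w + w^2

Dividing each term by w:
  f = (-2 + 4*I)/w + 2 + 4*I + w

Substituting back w = z - 2*I:
  f(z) = (-2 + 4*I)/(z - 2*I) + 2 + 4*I + (z - 2*I)

The series is finite because the numerator is a polynomial; the negative powers form the principal part, and the coefficient of 1/(z - 2*I) gives Res(f, 2*I) = -2 + 4*I.

Final answer: (-2 + 4*I)/(z - 2*I) + 2 + 4*I + (z - 2*I)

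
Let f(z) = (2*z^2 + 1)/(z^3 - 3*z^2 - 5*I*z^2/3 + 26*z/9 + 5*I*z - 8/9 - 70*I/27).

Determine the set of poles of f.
{1/3 + 2*I, 2/3, 2 - I/3}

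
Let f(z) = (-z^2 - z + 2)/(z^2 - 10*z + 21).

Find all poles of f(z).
The singularities of f are the zeros of the denominator. Factoring,
  z^2 - 10*z + 21 = (z - 7)*(z - 3)
so the candidates are z = 7, z = 3.

Check the numerator P(z) = -z^2 - z + 2 at each one:
  P(7) = -54 ≠ 0, so z = 7 is a (simple) pole.
  P(3) = -10 ≠ 0, so z = 3 is a (simple) pole.

Poles of f: {3, 7}

Final answer: {3, 7}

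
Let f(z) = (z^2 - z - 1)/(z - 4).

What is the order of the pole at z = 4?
Factor the denominator:
  z - 4 = (z - 4)

The numerator P(z) = z^2 - z - 1 has P(4) = 11 ≠ 0, so no factor of (z - 4) cancels.
Near z = 4 we can therefore write f(z) = g(z)/(z - 4) with g analytic at 4 and g(4) ≠ 0 (g is just the numerator).

Hence z = 4 is a pole of order 1.

Final answer: 1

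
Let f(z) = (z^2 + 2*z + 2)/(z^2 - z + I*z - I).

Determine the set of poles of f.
{-I, 1}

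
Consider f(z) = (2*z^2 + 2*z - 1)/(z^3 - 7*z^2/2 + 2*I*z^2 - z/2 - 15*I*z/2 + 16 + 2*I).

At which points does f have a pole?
The singularities of f are the zeros of the denominator. Factoring,
  z^3 - 7*z^2/2 + 2*I*z^2 - z/2 - 15*I*z/2 + 16 + 2*I = (z - 2 + 2*I)*(z - 3 - I)*(z + 3/2 + I)
so the candidates are z = 2 - 2*I, z = 3 + I, z = -3/2 - I.

Check the numerator P(z) = 2*z^2 + 2*z - 1 at each one:
  P(2 - 2*I) = 3 - 20*I ≠ 0, so z = 2 - 2*I is a (simple) pole.
  P(3 + I) = 21 + 14*I ≠ 0, so z = 3 + I is a (simple) pole.
  P(-3/2 - I) = -3/2 + 4*I ≠ 0, so z = -3/2 - I is a (simple) pole.

Poles of f: {-3/2 - I, 2 - 2*I, 3 + I}

Final answer: {-3/2 - I, 2 - 2*I, 3 + I}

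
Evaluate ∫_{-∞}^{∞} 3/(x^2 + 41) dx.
Let f(z) = 3/(z^2 + 41). The denominator has no real zeros and deg Q - deg P = 2 ≥ 2, so the integral of f over the upper semicircle |z| = R tends to 0 as R → ∞. Closing the contour in the upper half-plane,
  ∫_{-∞}^{∞} f(x) dx = 2πi · Σ Res(f, z_k)  over the poles with Im z_k > 0.

Zeros of the denominator: z^2 + 41 = 0 gives z = ±sqrt(41)*I.
Upper half-plane: z = sqrt(41)*I (simple).

Each pole is a simple zero of Q(z) = z^2 + 41, so Res(f, z₀) = P(z₀)/Q'(z₀) with P(z) = 3, Q'(z) = 2*z:
  Res(f, sqrt(41)*I) = (3)/(2*sqrt(41)*I) = -3*sqrt(41)*I/82

∫_{-∞}^{∞} f(x) dx = 2πi · (-3*sqrt(41)*I/82) = 3*sqrt(41)*pi/41

Final answer: 3*sqrt(41)*pi/41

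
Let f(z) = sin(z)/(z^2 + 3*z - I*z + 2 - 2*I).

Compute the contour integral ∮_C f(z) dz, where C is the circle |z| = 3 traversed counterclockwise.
pi*(-1 - I)*sin(1 - I) + pi*(1 + I)*sin(2)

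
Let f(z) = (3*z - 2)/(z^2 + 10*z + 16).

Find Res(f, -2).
Write f(z) = P(z)/Q(z) with P(z) = 3*z - 2 and Q(z) = z^2 + 10*z + 16.
The denominator factors as Q(z) = (z + 2)*(z + 8), so z = -2 is a simple zero of Q and P is analytic there; z = -2 is therefore a simple pole and
  Res(f, z₀) = P(z₀)/Q'(z₀).

Q'(z) = 2*z + 10, so Q'(-2) = 6.
P(-2) = -8.

Res(f, -2) = (-8)/(6) = -4/3

Final answer: -4/3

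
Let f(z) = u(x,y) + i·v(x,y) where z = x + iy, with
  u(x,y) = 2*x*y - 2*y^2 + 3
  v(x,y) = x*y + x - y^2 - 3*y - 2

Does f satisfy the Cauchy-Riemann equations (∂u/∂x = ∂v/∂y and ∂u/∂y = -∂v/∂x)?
∂u/∂x = 2*y
∂v/∂y = x - 2*y - 3
∂u/∂y = 2*x - 4*y
∂v/∂x = y + 1
∂u/∂x ≠ ∂v/∂y and ∂u/∂y ≠ -∂v/∂x; the Cauchy-Riemann equations are not satisfied, so f is not analytic.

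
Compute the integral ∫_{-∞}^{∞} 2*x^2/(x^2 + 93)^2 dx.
sqrt(93)*pi/93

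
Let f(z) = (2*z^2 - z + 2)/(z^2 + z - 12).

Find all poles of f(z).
The singularities of f are the zeros of the denominator. Factoring,
  z^2 + z - 12 = (z - 3)*(z + 4)
so the candidates are z = 3, z = -4.

Check the numerator P(z) = 2*z^2 - z + 2 at each one:
  P(3) = 17 ≠ 0, so z = 3 is a (simple) pole.
  P(-4) = 38 ≠ 0, so z = -4 is a (simple) pole.

Poles of f: {-4, 3}

Final answer: {-4, 3}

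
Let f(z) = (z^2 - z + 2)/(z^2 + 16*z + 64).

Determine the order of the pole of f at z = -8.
2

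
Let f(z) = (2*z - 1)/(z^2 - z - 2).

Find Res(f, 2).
Write f(z) = P(z)/Q(z) with P(z) = 2*z - 1 and Q(z) = z^2 - z - 2.
The denominator factors as Q(z) = (z + 1)*(z - 2), so z = 2 is a simple zero of Q and P is analytic there; z = 2 is therefore a simple pole and
  Res(f, z₀) = P(z₀)/Q'(z₀).

Q'(z) = 2*z - 1, so Q'(2) = 3.
P(2) = 3.

Res(f, 2) = (3)/(3) = 1

Final answer: 1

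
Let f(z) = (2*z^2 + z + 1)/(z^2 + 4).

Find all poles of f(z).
The singularities of f are the zeros of the denominator. Factoring,
  z^2 + 4 = (z + 2*I)*(z - 2*I)
so the candidates are z = -2*I, z = 2*I.

Check the numerator P(z) = 2*z^2 + z + 1 at each one:
  P(-2*I) = -7 - 2*I ≠ 0, so z = -2*I is a (simple) pole.
  P(2*I) = -7 + 2*I ≠ 0, so z = 2*I is a (simple) pole.

Poles of f: {-2*I, 2*I}

Final answer: {-2*I, 2*I}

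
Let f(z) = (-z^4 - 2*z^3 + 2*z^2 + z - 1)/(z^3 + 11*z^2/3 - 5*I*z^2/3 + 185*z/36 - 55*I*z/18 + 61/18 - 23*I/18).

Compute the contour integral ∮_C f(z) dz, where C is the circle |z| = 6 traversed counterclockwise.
By the residue theorem, ∮_C f(z) dz = 2πi · (sum of the residues of f at the poles inside |z| = 6).

The denominator factors as (z + 3/2 - 2*I)*(z + 2/3 + 2*I/3)*(z + 3/2 - I/3), so the singularities of f are simple poles at z = -3/2 + 2*I, z = -2/3 - 2*I/3, z = -3/2 + I/3.
  |-3/2 + 2*I|² = 25/4 < 36 = 6², so this pole is inside the contour.
  |-2/3 - 2*I/3|² = 8/9 < 36 = 6², so this pole is inside the contour.
  |-3/2 + I/3|² = 85/36 < 36 = 6², so this pole is inside the contour.

With P(z) = -z^4 - 2*z^3 + 2*z^2 + z - 1 and Q(z) = z^3 + 11*z^2/3 - 5*I*z^2/3 + 185*z/36 - 55*I*z/18 + 61/18 - 23*I/18, each pole is simple, so Res(f, z₀) = P(z₀)/Q'(z₀) with Q'(z) = 3*z^2 + 22*z/3 - 10*I*z/3 + 185/36 - 55*I/18.
  Res(f, -3/2 + 2*I) = P(-3/2 + 2*I)/Q'(-3/2 + 2*I) = (-37/16 - 42*I)/(-40/9 - 25*I/18) = 4446/1405 + 95103*I/11240
  Res(f, -2/3 - 2*I/3) = P(-2/3 - 2*I/3)/Q'(-2/3 - 2*I/3) = (-167/81 + 62*I/27)/(-71/36 - 55*I/18) = -34412/154269 - 126304*I/154269
  Res(f, -3/2 + I/3) = P(-3/2 + I/3)/Q'(-3/2 + I/3) = (5123/1296 - 49*I/27)/(5/3 + 25*I/18) = 3163/3660 - 39727*I/21960

Sum of residues inside C: 137/36 + 35*I/6
∮_C f(z) dz = 2πi · (137/36 + 35*I/6) = pi*(-35/3 + 137*I/18)

Final answer: pi*(-35/3 + 137*I/18)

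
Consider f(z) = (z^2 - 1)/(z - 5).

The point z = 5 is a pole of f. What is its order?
Factor the denominator:
  z - 5 = (z - 5)

The numerator P(z) = z^2 - 1 has P(5) = 24 ≠ 0, so no factor of (z - 5) cancels.
Near z = 5 we can therefore write f(z) = g(z)/(z - 5) with g analytic at 5 and g(5) ≠ 0 (g is just the numerator).

Hence z = 5 is a pole of order 1.

Final answer: 1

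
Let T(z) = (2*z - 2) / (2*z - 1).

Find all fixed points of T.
T(z) = z means 2*z - 2 = z*(2*z - 1), i.e.
  2*z^2 - 3*z + 2 = 0.
Discriminant: (-3)^2 - 4*(2)*(2) = -7, so the roots are complex conjugates.
  z = (3 ± I*sqrt(7))/(2*(2))
Fixed points: {3/4 - sqrt(7)*I/4, 3/4 + sqrt(7)*I/4}

Final answer: {3/4 - sqrt(7)*I/4, 3/4 + sqrt(7)*I/4}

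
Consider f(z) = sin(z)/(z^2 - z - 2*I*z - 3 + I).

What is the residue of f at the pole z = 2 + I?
sin(2 + I)/3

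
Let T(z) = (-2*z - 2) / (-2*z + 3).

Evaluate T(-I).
-2/13 + 10*I/13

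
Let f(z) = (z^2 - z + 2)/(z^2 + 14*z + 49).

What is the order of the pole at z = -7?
2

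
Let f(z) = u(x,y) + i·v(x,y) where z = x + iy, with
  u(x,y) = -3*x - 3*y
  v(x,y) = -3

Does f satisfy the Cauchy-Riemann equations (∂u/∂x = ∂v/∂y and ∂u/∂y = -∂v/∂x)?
∂u/∂x = -3
∂v/∂y = 0
∂u/∂y = -3
∂v/∂x = 0
∂u/∂x ≠ ∂v/∂y and ∂u/∂y ≠ -∂v/∂x; the Cauchy-Riemann equations are not satisfied, so f is not analytic.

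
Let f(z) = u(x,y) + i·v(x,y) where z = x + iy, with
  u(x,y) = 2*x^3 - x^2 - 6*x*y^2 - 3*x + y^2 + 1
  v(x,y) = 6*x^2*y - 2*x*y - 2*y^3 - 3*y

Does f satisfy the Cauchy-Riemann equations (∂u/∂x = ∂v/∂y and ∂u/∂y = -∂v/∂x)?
∂u/∂x = 6*x^2 - 2*x - 6*y^2 - 3
∂v/∂y = 6*x^2 - 2*x - 6*y^2 - 3
∂u/∂y = -12*x*y + 2*y
∂v/∂x = 12*x*y - 2*y
∂u/∂x = ∂v/∂y and ∂u/∂y = -∂v/∂x hold identically; f is analytic.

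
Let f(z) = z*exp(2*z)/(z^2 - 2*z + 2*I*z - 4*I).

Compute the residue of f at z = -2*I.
Write f(z) = P(z)/Q(z) with P(z) = z*exp(2*z) and Q(z) = z^2 - 2*z + 2*I*z - 4*I.
The denominator factors as Q(z) = (z + 2*I)*(z - 2), so z = -2*I is a simple zero of Q and P is analytic there; z = -2*I is therefore a simple pole and
  Res(f, z₀) = P(z₀)/Q'(z₀).

Q'(z) = 2*z - 2 + 2*I, so Q'(-2*I) = -2 - 2*I.
P(-2*I) = -2*I*exp(-4*I).

Res(f, -2*I) = (-2*I*exp(-4*I))/(-2 - 2*I) = (1/2 + I/2)*exp(-4*I)

Final answer: (1/2 + I/2)*exp(-4*I)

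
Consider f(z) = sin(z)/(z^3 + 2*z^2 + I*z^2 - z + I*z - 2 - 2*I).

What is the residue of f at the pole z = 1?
Write f(z) = P(z)/Q(z) with P(z) = sin(z) and Q(z) = z^3 + 2*z^2 + I*z^2 - z + I*z - 2 - 2*I.
The denominator factors as Q(z) = (z + 2)*(z + 1 + I)*(z - 1), so z = 1 is a simple zero of Q and P is analytic there; z = 1 is therefore a simple pole and
  Res(f, z₀) = P(z₀)/Q'(z₀).

Q'(z) = 3*z^2 + 4*z + 2*I*z - 1 + I, so Q'(1) = 6 + 3*I.
P(1) = sin(1).

Res(f, 1) = (sin(1))/(6 + 3*I) = (2/15 - I/15)*sin(1)

Final answer: (2/15 - I/15)*sin(1)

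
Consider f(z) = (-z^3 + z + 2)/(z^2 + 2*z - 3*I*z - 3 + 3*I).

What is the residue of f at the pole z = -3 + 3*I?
Write f(z) = P(z)/Q(z) with P(z) = -z^3 + z + 2 and Q(z) = z^2 + 2*z - 3*I*z - 3 + 3*I.
The denominator factors as Q(z) = (z - 1)*(z + 3 - 3*I), so z = -3 + 3*I is a simple zero of Q and P is analytic there; z = -3 + 3*I is therefore a simple pole and
  Res(f, z₀) = P(z₀)/Q'(z₀).

Q'(z) = 2*z + 2 - 3*I, so Q'(-3 + 3*I) = -4 + 3*I.
P(-3 + 3*I) = -55 - 51*I.

Res(f, -3 + 3*I) = (-55 - 51*I)/(-4 + 3*I) = 67/25 + 369*I/25

Final answer: 67/25 + 369*I/25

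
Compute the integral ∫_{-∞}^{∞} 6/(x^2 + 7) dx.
Let f(z) = 6/(z^2 + 7). The denominator has no real zeros and deg Q - deg P = 2 ≥ 2, so the integral of f over the upper semicircle |z| = R tends to 0 as R → ∞. Closing the contour in the upper half-plane,
  ∫_{-∞}^{∞} f(x) dx = 2πi · Σ Res(f, z_k)  over the poles with Im z_k > 0.

Zeros of the denominator: z^2 + 7 = 0 gives z = ±sqrt(7)*I.
Upper half-plane: z = sqrt(7)*I (simple).

Each pole is a simple zero of Q(z) = z^2 + 7, so Res(f, z₀) = P(z₀)/Q'(z₀) with P(z) = 6, Q'(z) = 2*z:
  Res(f, sqrt(7)*I) = (6)/(2*sqrt(7)*I) = -3*sqrt(7)*I/7

∫_{-∞}^{∞} f(x) dx = 2πi · (-3*sqrt(7)*I/7) = 6*sqrt(7)*pi/7

Final answer: 6*sqrt(7)*pi/7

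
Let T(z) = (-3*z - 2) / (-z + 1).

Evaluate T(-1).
Substitute z = -1:
  numerator:   -3*(-1) - 2 = 1
  denominator: -(-1) + 1 = 2
T(-1) = (1)/(2) = 1/2

Final answer: 1/2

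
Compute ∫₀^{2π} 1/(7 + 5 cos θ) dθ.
sqrt(6)*pi/6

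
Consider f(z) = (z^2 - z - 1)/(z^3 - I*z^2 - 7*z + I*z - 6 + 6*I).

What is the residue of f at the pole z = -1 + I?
9/34 + 15*I/34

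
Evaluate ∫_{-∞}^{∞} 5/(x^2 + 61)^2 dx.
Let f(z) = 5/(z^2 + 61)^2. The denominator has no real zeros and deg Q - deg P = 4 ≥ 2, so the integral of f over the upper semicircle |z| = R tends to 0 as R → ∞. Closing the contour in the upper half-plane,
  ∫_{-∞}^{∞} f(x) dx = 2πi · Σ Res(f, z_k)  over the poles with Im z_k > 0.

Zeros of the denominator: z^2 + 61 = 0 gives z = ±sqrt(61)*I.
Upper half-plane: z = sqrt(61)*I (a pole of order 2).

Write f(z) = g(z)/(z - sqrt(61)*I)^2 with g(z) = 5/(z + sqrt(61)*I)^2. For a double pole, Res(f, z₀) = g'(z₀):
  g'(z) = -10/(z + sqrt(61)*I)^3
  Res(f, sqrt(61)*I) = g'(sqrt(61)*I) = -5*sqrt(61)*I/14884

∫_{-∞}^{∞} f(x) dx = 2πi · (-5*sqrt(61)*I/14884) = 5*sqrt(61)*pi/7442

Final answer: 5*sqrt(61)*pi/7442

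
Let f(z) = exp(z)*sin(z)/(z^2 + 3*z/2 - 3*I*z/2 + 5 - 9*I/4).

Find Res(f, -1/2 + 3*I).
Write f(z) = P(z)/Q(z) with P(z) = exp(z)*sin(z) and Q(z) = z^2 + 3*z/2 - 3*I*z/2 + 5 - 9*I/4.
The denominator factors as Q(z) = (z + 1/2 - 3*I)*(z + 1 + 3*I/2), so z = -1/2 + 3*I is a simple zero of Q and P is analytic there; z = -1/2 + 3*I is therefore a simple pole and
  Res(f, z₀) = P(z₀)/Q'(z₀).

Q'(z) = 2*z + 3/2 - 3*I/2, so Q'(-1/2 + 3*I) = 1/2 + 9*I/2.
P(-1/2 + 3*I) = -exp(-1/2 + 3*I)*sin(1/2 - 3*I).

Res(f, -1/2 + 3*I) = (-exp(-1/2 + 3*I)*sin(1/2 - 3*I))/(1/2 + 9*I/2) = (-1/41 + 9*I/41)*exp(-1/2 + 3*I)*sin(1/2 - 3*I)

Final answer: (-1/41 + 9*I/41)*exp(-1/2 + 3*I)*sin(1/2 - 3*I)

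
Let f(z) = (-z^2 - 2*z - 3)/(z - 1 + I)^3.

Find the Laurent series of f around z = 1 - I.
(-5 + 4*I)/(z - 1 + I)^3 + (-4 + 2*I)/(z - 1 + I)^2 - 1/(z - 1 + I)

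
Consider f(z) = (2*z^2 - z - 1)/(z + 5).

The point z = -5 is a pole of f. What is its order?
Factor the denominator:
  z + 5 = (z + 5)

The numerator P(z) = 2*z^2 - z - 1 has P(-5) = 54 ≠ 0, so no factor of (z + 5) cancels.
Near z = -5 we can therefore write f(z) = g(z)/(z + 5) with g analytic at -5 and g(-5) ≠ 0 (g is just the numerator).

Hence z = -5 is a pole of order 1.

Final answer: 1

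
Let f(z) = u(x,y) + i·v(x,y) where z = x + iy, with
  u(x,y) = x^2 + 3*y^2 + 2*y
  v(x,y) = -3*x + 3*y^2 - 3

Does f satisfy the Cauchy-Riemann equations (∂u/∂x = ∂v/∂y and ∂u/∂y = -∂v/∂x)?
∂u/∂x = 2*x
∂v/∂y = 6*y
∂u/∂y = 6*y + 2
∂v/∂x = -3
∂u/∂x ≠ ∂v/∂y and ∂u/∂y ≠ -∂v/∂x; the Cauchy-Riemann equations are not satisfied, so f is not analytic.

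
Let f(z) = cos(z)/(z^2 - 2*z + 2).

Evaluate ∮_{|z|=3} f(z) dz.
-pi*cos(1 - I) + pi*cos(1 + I)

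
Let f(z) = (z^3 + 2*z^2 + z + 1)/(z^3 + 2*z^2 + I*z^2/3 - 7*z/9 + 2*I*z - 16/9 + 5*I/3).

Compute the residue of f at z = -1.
Write f(z) = P(z)/Q(z) with P(z) = z^3 + 2*z^2 + z + 1 and Q(z) = z^3 + 2*z^2 + I*z^2/3 - 7*z/9 + 2*I*z - 16/9 + 5*I/3.
The denominator factors as Q(z) = (z + 1)*(z - 1 + 2*I/3)*(z + 2 - I/3), so z = -1 is a simple zero of Q and P is analytic there; z = -1 is therefore a simple pole and
  Res(f, z₀) = P(z₀)/Q'(z₀).

Q'(z) = 3*z^2 + 4*z + 2*I*z/3 - 7/9 + 2*I, so Q'(-1) = -16/9 + 4*I/3.
P(-1) = 1.

Res(f, -1) = (1)/(-16/9 + 4*I/3) = -9/25 - 27*I/100

Final answer: -9/25 - 27*I/100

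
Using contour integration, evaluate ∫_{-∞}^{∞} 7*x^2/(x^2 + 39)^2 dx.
Let f(z) = 7*z^2/(z^2 + 39)^2. The denominator has no real zeros and deg Q - deg P = 2 ≥ 2, so the integral of f over the upper semicircle |z| = R tends to 0 as R → ∞. Closing the contour in the upper half-plane,
  ∫_{-∞}^{∞} f(x) dx = 2πi · Σ Res(f, z_k)  over the poles with Im z_k > 0.

Zeros of the denominator: z^2 + 39 = 0 gives z = ±sqrt(39)*I.
Upper half-plane: z = sqrt(39)*I (a pole of order 2).

Write f(z) = g(z)/(z - sqrt(39)*I)^2 with g(z) = 7*z^2/(z + sqrt(39)*I)^2. For a double pole, Res(f, z₀) = g'(z₀):
  g'(z) = 14*sqrt(39)*I*z/(z + sqrt(39)*I)^3
  Res(f, sqrt(39)*I) = g'(sqrt(39)*I) = -7*sqrt(39)*I/156

∫_{-∞}^{∞} f(x) dx = 2πi · (-7*sqrt(39)*I/156) = 7*sqrt(39)*pi/78

Final answer: 7*sqrt(39)*pi/78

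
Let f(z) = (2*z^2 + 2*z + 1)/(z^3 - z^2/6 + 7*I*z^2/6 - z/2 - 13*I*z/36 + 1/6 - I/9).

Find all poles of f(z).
{-1/3 - I/2, -2*I/3, 1/2}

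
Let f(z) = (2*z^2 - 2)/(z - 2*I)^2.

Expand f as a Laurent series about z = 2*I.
-10/(z - 2*I)^2 + 8*I/(z - 2*I) + 2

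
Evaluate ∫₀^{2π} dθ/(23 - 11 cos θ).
sqrt(102)*pi/102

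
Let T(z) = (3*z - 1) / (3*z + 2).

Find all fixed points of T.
T(z) = z means 3*z - 1 = z*(3*z + 2), i.e.
  3*z^2 - z + 1 = 0.
Discriminant: (-1)^2 - 4*(3)*(1) = -11, so the roots are complex conjugates.
  z = (1 ± I*sqrt(11))/(2*(3))
Fixed points: {1/6 - sqrt(11)*I/6, 1/6 + sqrt(11)*I/6}

Final answer: {1/6 - sqrt(11)*I/6, 1/6 + sqrt(11)*I/6}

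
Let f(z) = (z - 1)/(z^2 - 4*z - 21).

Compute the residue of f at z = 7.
Write f(z) = P(z)/Q(z) with P(z) = z - 1 and Q(z) = z^2 - 4*z - 21.
The denominator factors as Q(z) = (z + 3)*(z - 7), so z = 7 is a simple zero of Q and P is analytic there; z = 7 is therefore a simple pole and
  Res(f, z₀) = P(z₀)/Q'(z₀).

Q'(z) = 2*z - 4, so Q'(7) = 10.
P(7) = 6.

Res(f, 7) = (6)/(10) = 3/5

Final answer: 3/5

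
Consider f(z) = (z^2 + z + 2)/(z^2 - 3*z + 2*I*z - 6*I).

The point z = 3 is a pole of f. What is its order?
Factor the denominator:
  z^2 - 3*z + 2*I*z - 6*I = (z - 3)*(z + 2*I)

The numerator P(z) = z^2 + z + 2 has P(3) = 14 ≠ 0, so no factor of (z - 3) cancels.
Near z = 3 we can therefore write f(z) = g(z)/(z - 3) with g analytic at 3 and g(3) ≠ 0 (g is the numerator divided by the remaining denominator factors).

Hence z = 3 is a pole of order 1.

Final answer: 1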